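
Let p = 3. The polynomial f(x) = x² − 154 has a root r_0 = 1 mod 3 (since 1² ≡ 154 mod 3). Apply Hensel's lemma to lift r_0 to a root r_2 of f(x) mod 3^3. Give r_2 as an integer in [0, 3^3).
r_2 = 10 (mod 27)

Hensel's recurrence: r_{i+1} = r_i − f(r_i)·(f′(r_i))^{-1} mod 3^{i+2}, with f′(x) = 2x. Iterate:
  r_0 = 1 (mod 3)
  r_1 = 1 (mod 9)
  r_2 = 10 (mod 27)
Final: r_2 = 10, and one checks f(r_2) ≡ 0 mod 3^3.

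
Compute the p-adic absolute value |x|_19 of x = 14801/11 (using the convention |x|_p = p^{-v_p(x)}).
|14801/11|_19 = 1/361

Step 1 — compute v_19(x) by factoring powers of 19 out of the numerator and denominator: v_19(14801/11) = 2. Step 2 — apply |x|_p = p^{-v_p(x)} = 19^{-2} = 1/361.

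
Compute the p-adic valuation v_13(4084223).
v_13(4084223) = 5

v_13(n) is the largest exponent k such that 13^k divides n. Factor out: 4084223 = 13^5 · 11. (Sign doesn't affect v_p.) So v_13(4084223) = 5.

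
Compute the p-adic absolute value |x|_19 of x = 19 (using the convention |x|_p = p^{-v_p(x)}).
|19|_19 = 1/19

Step 1 — compute v_19(x) by factoring powers of 19 out of the numerator and denominator: v_19(19) = 1. Step 2 — apply |x|_p = p^{-v_p(x)} = 19^{-1} = 1/19.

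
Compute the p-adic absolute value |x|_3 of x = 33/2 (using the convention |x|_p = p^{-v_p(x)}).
|33/2|_3 = 1/3

Step 1 — compute v_3(x) by factoring powers of 3 out of the numerator and denominator: v_3(33/2) = 1. Step 2 — apply |x|_p = p^{-v_p(x)} = 3^{-1} = 1/3.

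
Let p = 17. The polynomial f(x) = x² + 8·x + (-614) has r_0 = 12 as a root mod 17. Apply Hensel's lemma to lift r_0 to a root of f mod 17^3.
r_2 = 1848 (mod 4913)

Hensel: r_{i+1} = r_i − f(r_i)·(f′(r_i))^{-1} mod 17^{i+2}, f′(x) = 2x + 8. Iterate:
  r_0 = 12 (mod 17)
  r_1 = 114 (mod 289)
  r_2 = 1848 (mod 4913)
Final: r = 1848 satisfies f(r) ≡ 0 mod 17^3.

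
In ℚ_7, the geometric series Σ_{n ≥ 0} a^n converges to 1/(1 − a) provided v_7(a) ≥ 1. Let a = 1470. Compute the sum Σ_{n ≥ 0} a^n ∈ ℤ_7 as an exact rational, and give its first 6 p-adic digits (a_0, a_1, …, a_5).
Σ a^n = 1/(1 − a) = -1/1469;  first 6 digits = (1, 0, 2, 4, 4, 2)

v_7(a) = 2 ≥ 1, so the series converges in ℤ_7 to 1/(1 − a) = 1/(1 − 1470) = -1/1469. Expand this rational in ℤ_7: compute digits iteratively via d_i = x_i mod 7, x_{i+1} = (x_i − d_i)/7. The first 6 digits are (1, 0, 2, 4, 4, 2).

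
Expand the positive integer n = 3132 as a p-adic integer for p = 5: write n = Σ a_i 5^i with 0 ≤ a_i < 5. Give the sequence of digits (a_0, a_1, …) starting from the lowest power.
(a_0, a_1, …) = (2, 1, 0, 0, 0, 1)

Repeated division by 5 gives the digits low-to-high: 3132 = 2 + 1·5^1 + 1·5^5. Digit sequence: (2, 1, 0, 0, 0, 1).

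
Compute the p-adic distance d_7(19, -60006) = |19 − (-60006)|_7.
d_7(19, -60006) = 1/2401

Step 1 — x − y = 19 − (-60006) = 60025. Step 2 — v_7(60025) = 4 (factor: 60025 = (7^4 · 25); the sign does not affect v_p). Step 3 — |x − y|_7 = 7^{-4} = 1/2401.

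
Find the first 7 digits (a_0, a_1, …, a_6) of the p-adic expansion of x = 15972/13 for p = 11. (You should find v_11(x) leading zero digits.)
(a_0, …, a_6) = (0, 0, 0, 6, 8, 6, 7)

v_11(15972/13) = 3, so a_0 = ... = a_2 = 0. Factor out: x = 11^3 · u with u = 12/13 a unit in ℤ_11. Expand u iteratively via a_{v+i} = u_i mod 11, u_{i+1} = (u_i − a_{v+i})/11:
  u_0 = 12/13;  a_3 = 6;  u_1 = (u_0 − 6)/11 = -6/13
  u_1 = -6/13;  a_4 = 8;  u_2 = (u_1 − 8)/11 = -10/13
  u_2 = -10/13;  a_5 = 6;  u_3 = (u_2 − 6)/11 = -8/13
  u_3 = -8/13;  a_6 = 7;  u_4 = (u_3 − 7)/11 = -9/13
Digits: (0, 0, 0, 6, 8, 6, 7).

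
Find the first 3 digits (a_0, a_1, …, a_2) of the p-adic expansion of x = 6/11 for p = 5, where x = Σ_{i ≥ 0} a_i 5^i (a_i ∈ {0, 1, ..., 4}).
(a_0, …, a_2) = (1, 4, 1)

v_5(6/11) = 0 (numerator and denominator both coprime to 5), so x ∈ ℤ_5^×. Compute digits iteratively via a_i = x_i mod 5, x_{i+1} = (x_i − a_i)/5, with x_0 = x:
  x_0 = 6/11;  a_0 = 1;  x_1 = (x_0 − 1)/5 = -1/11
  x_1 = -1/11;  a_1 = 4;  x_2 = (x_1 − 4)/5 = -9/11
  x_2 = -9/11;  a_2 = 1;  x_3 = (x_2 − 1)/5 = -4/11
Digits: (1, 4, 1).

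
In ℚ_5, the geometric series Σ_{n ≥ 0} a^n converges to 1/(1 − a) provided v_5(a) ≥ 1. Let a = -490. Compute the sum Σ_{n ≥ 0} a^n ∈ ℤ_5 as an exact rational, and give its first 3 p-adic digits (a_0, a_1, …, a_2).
Σ a^n = 1/(1 − a) = 1/491;  first 3 digits = (1, 2, 4)

v_5(a) = 1 ≥ 1, so the series converges in ℤ_5 to 1/(1 − a) = 1/(1 − (-490)) = 1/491. Expand this rational in ℤ_5: compute digits iteratively via d_i = x_i mod 5, x_{i+1} = (x_i − d_i)/5. The first 3 digits are (1, 2, 4).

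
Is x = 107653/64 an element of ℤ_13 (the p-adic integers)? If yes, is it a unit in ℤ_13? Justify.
x ∈ ℤ_13 but not a unit; v_13(x) = 3 > 0

ℤ_13 = {x ∈ ℚ_13 : v_13(x) ≥ 0} and ℤ_13^× = {x ∈ ℤ_13 : v_13(x) = 0}. Here v_13(107653/64) = v_13(num) − v_13(den) = 3; compare against these criteria.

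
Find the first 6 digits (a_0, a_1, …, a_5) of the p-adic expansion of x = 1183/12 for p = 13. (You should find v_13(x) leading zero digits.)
(a_0, …, a_5) = (0, 0, 6, 5, 5, 5)

v_13(1183/12) = 2, so a_0 = ... = a_1 = 0. Factor out: x = 13^2 · u with u = 7/12 a unit in ℤ_13. Expand u iteratively via a_{v+i} = u_i mod 13, u_{i+1} = (u_i − a_{v+i})/13:
  u_0 = 7/12;  a_2 = 6;  u_1 = (u_0 − 6)/13 = -5/12
  u_1 = -5/12;  a_3 = 5;  u_2 = (u_1 − 5)/13 = -5/12
  u_2 = -5/12;  a_4 = 5;  u_3 = (u_2 − 5)/13 = -5/12
  u_3 = -5/12;  a_5 = 5;  u_4 = (u_3 − 5)/13 = -5/12
Digits: (0, 0, 6, 5, 5, 5).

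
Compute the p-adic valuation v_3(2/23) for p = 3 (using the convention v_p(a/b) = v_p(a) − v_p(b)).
v_3(2/23) = 0

Factor powers of 3 from the numerator and denominator of the reduced fraction: 2 = 3^0 · 2 and 23 = 3^0 · 23. Apply v_p(a/b) = v_p(a) − v_p(b): v_3(2/23) = 0 − 0 = 0.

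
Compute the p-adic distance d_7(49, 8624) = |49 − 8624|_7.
d_7(49, 8624) = 1/343

Step 1 — x − y = 49 − 8624 = -8575. Step 2 — v_7(-8575) = 3 (factor: -8575 = −(7^3 · 25); the sign does not affect v_p). Step 3 — |x − y|_7 = 7^{-3} = 1/343.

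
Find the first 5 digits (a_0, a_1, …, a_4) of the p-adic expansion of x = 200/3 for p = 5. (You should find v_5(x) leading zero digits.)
(a_0, …, a_4) = (0, 0, 1, 2, 3)

v_5(200/3) = 2, so a_0 = ... = a_1 = 0. Factor out: x = 5^2 · u with u = 8/3 a unit in ℤ_5. Expand u iteratively via a_{v+i} = u_i mod 5, u_{i+1} = (u_i − a_{v+i})/5:
  u_0 = 8/3;  a_2 = 1;  u_1 = (u_0 − 1)/5 = 1/3
  u_1 = 1/3;  a_3 = 2;  u_2 = (u_1 − 2)/5 = -1/3
  u_2 = -1/3;  a_4 = 3;  u_3 = (u_2 − 3)/5 = -2/3
Digits: (0, 0, 1, 2, 3).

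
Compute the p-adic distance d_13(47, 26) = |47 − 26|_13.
d_13(47, 26) = 1

Step 1 — x − y = 47 − 26 = 21. Step 2 — v_13(21) = 0 (factor: 21 = (13^0 · 21); the sign does not affect v_p). Step 3 — |x − y|_13 = 13^{0} = 1.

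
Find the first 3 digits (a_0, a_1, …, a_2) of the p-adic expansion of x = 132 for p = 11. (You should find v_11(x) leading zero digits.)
(a_0, …, a_2) = (0, 1, 1)

v_11(132) = 1, so a_0 = ... = a_0 = 0. Factor out: x = 11^1 · u with u = 12 a unit in ℤ_11. Expand u iteratively via a_{v+i} = u_i mod 11, u_{i+1} = (u_i − a_{v+i})/11:
  u_0 = 12;  a_1 = 1;  u_1 = (u_0 − 1)/11 = 1
  u_1 = 1;  a_2 = 1;  u_2 = (u_1 − 1)/11 = 0
Digits: (0, 1, 1).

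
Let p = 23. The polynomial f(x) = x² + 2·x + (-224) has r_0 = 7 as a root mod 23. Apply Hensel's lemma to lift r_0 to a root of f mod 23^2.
r_1 = 513 (mod 529)

Hensel: r_{i+1} = r_i − f(r_i)·(f′(r_i))^{-1} mod 23^{i+2}, f′(x) = 2x + 2. Iterate:
  r_0 = 7 (mod 23)
  r_1 = 513 (mod 529)
Final: r = 513 satisfies f(r) ≡ 0 mod 23^2.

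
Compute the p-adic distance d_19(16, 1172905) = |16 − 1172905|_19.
d_19(16, 1172905) = 1/130321

Step 1 — x − y = 16 − 1172905 = -1172889. Step 2 — v_19(-1172889) = 4 (factor: -1172889 = −(19^4 · 9); the sign does not affect v_p). Step 3 — |x − y|_19 = 19^{-4} = 1/130321.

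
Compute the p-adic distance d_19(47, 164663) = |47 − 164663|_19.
d_19(47, 164663) = 1/6859

Step 1 — x − y = 47 − 164663 = -164616. Step 2 — v_19(-164616) = 3 (factor: -164616 = −(19^3 · 24); the sign does not affect v_p). Step 3 — |x − y|_19 = 19^{-3} = 1/6859.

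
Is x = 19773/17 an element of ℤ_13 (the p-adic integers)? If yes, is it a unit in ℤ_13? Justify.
x ∈ ℤ_13 but not a unit; v_13(x) = 3 > 0

ℤ_13 = {x ∈ ℚ_13 : v_13(x) ≥ 0} and ℤ_13^× = {x ∈ ℤ_13 : v_13(x) = 0}. Here v_13(19773/17) = v_13(num) − v_13(den) = 3; compare against these criteria.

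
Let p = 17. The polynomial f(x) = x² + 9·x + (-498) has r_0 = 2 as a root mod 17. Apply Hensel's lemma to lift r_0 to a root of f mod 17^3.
r_2 = 461 (mod 4913)

Hensel: r_{i+1} = r_i − f(r_i)·(f′(r_i))^{-1} mod 17^{i+2}, f′(x) = 2x + 9. Iterate:
  r_0 = 2 (mod 17)
  r_1 = 172 (mod 289)
  r_2 = 461 (mod 4913)
Final: r = 461 satisfies f(r) ≡ 0 mod 17^3.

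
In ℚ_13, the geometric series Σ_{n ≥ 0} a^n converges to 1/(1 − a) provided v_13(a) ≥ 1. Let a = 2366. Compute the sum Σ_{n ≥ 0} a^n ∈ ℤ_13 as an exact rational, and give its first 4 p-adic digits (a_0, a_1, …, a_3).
Σ a^n = 1/(1 − a) = -1/2365;  first 4 digits = (1, 0, 1, 1)

v_13(a) = 2 ≥ 1, so the series converges in ℤ_13 to 1/(1 − a) = 1/(1 − 2366) = -1/2365. Expand this rational in ℤ_13: compute digits iteratively via d_i = x_i mod 13, x_{i+1} = (x_i − d_i)/13. The first 4 digits are (1, 0, 1, 1).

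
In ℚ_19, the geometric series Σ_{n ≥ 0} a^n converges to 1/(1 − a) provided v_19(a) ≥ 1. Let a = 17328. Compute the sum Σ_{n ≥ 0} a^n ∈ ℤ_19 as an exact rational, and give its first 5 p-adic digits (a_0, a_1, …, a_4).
Σ a^n = 1/(1 − a) = -1/17327;  first 5 digits = (1, 0, 10, 2, 5)

v_19(a) = 2 ≥ 1, so the series converges in ℤ_19 to 1/(1 − a) = 1/(1 − 17328) = -1/17327. Expand this rational in ℤ_19: compute digits iteratively via d_i = x_i mod 19, x_{i+1} = (x_i − d_i)/19. The first 5 digits are (1, 0, 10, 2, 5).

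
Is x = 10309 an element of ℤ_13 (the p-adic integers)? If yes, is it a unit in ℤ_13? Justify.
x ∈ ℤ_13 but not a unit; v_13(x) = 2 > 0

ℤ_13 = {x ∈ ℚ_13 : v_13(x) ≥ 0} and ℤ_13^× = {x ∈ ℤ_13 : v_13(x) = 0}. Here v_13(10309) = v_13(num) − v_13(den) = 2; compare against these criteria.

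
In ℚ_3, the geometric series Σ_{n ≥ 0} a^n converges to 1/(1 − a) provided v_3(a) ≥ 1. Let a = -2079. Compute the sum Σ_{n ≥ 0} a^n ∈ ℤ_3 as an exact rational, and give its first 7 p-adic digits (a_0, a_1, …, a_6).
Σ a^n = 1/(1 − a) = 1/2080;  first 7 digits = (1, 0, 0, 1, 1, 0, 1)

v_3(a) = 3 ≥ 1, so the series converges in ℤ_3 to 1/(1 − a) = 1/(1 − (-2079)) = 1/2080. Expand this rational in ℤ_3: compute digits iteratively via d_i = x_i mod 3, x_{i+1} = (x_i − d_i)/3. The first 7 digits are (1, 0, 0, 1, 1, 0, 1).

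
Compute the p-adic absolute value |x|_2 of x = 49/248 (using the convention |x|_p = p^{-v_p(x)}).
|49/248|_2 = 8

Step 1 — compute v_2(x) by factoring powers of 2 out of the numerator and denominator: v_2(49/248) = -3. Step 2 — apply |x|_p = p^{-v_p(x)} = 2^{3} = 8.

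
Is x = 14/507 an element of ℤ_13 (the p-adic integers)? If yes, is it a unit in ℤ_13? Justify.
x ∉ ℤ_13 (v_13(x) = -2 < 0)

ℤ_13 = {x ∈ ℚ_13 : v_13(x) ≥ 0} and ℤ_13^× = {x ∈ ℤ_13 : v_13(x) = 0}. Here v_13(14/507) = v_13(num) − v_13(den) = -2; compare against these criteria.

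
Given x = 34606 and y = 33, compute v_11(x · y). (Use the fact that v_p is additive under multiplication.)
v_11(1141998) = 4

v_p(x) = 3 (factor: 34606 = 11^3 · 26); v_p(y) = 1 (factor: 33 = 11^1 · 3). Additivity: v_p(xy) = v_p(x) + v_p(y) = 3 + 1 = 4. (Direct check: xy = 1141998 = 11^4 · (78).)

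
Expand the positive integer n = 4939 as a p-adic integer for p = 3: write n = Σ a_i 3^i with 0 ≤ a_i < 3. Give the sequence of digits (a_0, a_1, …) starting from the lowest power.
(a_0, a_1, …) = (1, 2, 2, 2, 0, 2, 0, 2)

Repeated division by 3 gives the digits low-to-high: 4939 = 1 + 2·3^1 + 2·3^2 + 2·3^3 + 2·3^5 + 2·3^7. Digit sequence: (1, 2, 2, 2, 0, 2, 0, 2).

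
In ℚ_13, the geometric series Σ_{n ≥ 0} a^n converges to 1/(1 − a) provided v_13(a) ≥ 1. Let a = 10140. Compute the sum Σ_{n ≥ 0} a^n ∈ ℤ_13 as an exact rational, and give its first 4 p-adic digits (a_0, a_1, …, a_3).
Σ a^n = 1/(1 − a) = -1/10139;  first 4 digits = (1, 0, 8, 4)

v_13(a) = 2 ≥ 1, so the series converges in ℤ_13 to 1/(1 − a) = 1/(1 − 10140) = -1/10139. Expand this rational in ℤ_13: compute digits iteratively via d_i = x_i mod 13, x_{i+1} = (x_i − d_i)/13. The first 4 digits are (1, 0, 8, 4).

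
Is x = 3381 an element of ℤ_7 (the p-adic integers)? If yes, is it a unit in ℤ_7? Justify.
x ∈ ℤ_7 but not a unit; v_7(x) = 2 > 0

ℤ_7 = {x ∈ ℚ_7 : v_7(x) ≥ 0} and ℤ_7^× = {x ∈ ℤ_7 : v_7(x) = 0}. Here v_7(3381) = v_7(num) − v_7(den) = 2; compare against these criteria.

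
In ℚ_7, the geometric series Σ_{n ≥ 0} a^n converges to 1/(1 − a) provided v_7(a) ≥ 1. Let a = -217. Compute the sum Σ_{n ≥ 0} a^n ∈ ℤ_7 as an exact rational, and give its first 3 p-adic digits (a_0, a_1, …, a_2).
Σ a^n = 1/(1 − a) = 1/218;  first 3 digits = (1, 4, 4)

v_7(a) = 1 ≥ 1, so the series converges in ℤ_7 to 1/(1 − a) = 1/(1 − (-217)) = 1/218. Expand this rational in ℤ_7: compute digits iteratively via d_i = x_i mod 7, x_{i+1} = (x_i − d_i)/7. The first 3 digits are (1, 4, 4).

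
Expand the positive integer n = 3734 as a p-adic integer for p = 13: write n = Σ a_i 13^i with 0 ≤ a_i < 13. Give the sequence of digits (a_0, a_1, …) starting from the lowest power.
(a_0, a_1, …) = (3, 1, 9, 1)

Repeated division by 13 gives the digits low-to-high: 3734 = 3 + 1·13^1 + 9·13^2 + 1·13^3. Digit sequence: (3, 1, 9, 1).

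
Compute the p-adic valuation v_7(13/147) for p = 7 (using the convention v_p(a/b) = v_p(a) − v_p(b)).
v_7(13/147) = -2

Factor powers of 7 from the numerator and denominator of the reduced fraction: 13 = 7^0 · 13 and 147 = 7^2 · 3. Apply v_p(a/b) = v_p(a) − v_p(b): v_7(13/147) = 0 − 2 = -2.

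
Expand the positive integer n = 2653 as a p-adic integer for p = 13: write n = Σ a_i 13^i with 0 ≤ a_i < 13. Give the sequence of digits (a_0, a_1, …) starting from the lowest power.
(a_0, a_1, …) = (1, 9, 2, 1)

Repeated division by 13 gives the digits low-to-high: 2653 = 1 + 9·13^1 + 2·13^2 + 1·13^3. Digit sequence: (1, 9, 2, 1).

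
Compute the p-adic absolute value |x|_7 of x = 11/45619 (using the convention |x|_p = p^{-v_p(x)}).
|11/45619|_7 = 2401

Step 1 — compute v_7(x) by factoring powers of 7 out of the numerator and denominator: v_7(11/45619) = -4. Step 2 — apply |x|_p = p^{-v_p(x)} = 7^{4} = 2401.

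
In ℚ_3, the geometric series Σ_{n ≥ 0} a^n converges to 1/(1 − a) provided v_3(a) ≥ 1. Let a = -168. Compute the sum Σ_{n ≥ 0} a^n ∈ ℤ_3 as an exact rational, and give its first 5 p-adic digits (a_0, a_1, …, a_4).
Σ a^n = 1/(1 − a) = 1/169;  first 5 digits = (1, 1, 0, 2, 2)

v_3(a) = 1 ≥ 1, so the series converges in ℤ_3 to 1/(1 − a) = 1/(1 − (-168)) = 1/169. Expand this rational in ℤ_3: compute digits iteratively via d_i = x_i mod 3, x_{i+1} = (x_i − d_i)/3. The first 5 digits are (1, 1, 0, 2, 2).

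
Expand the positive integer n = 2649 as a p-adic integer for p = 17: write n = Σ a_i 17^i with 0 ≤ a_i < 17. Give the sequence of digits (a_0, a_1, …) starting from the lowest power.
(a_0, a_1, …) = (14, 2, 9)

Repeated division by 17 gives the digits low-to-high: 2649 = 14 + 2·17^1 + 9·17^2. Digit sequence: (14, 2, 9).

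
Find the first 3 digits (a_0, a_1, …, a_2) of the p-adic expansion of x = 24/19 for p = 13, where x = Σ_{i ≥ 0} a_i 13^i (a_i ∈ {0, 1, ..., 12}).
(a_0, …, a_2) = (4, 8, 11)

v_13(24/19) = 0 (numerator and denominator both coprime to 13), so x ∈ ℤ_13^×. Compute digits iteratively via a_i = x_i mod 13, x_{i+1} = (x_i − a_i)/13, with x_0 = x:
  x_0 = 24/19;  a_0 = 4;  x_1 = (x_0 − 4)/13 = -4/19
  x_1 = -4/19;  a_1 = 8;  x_2 = (x_1 − 8)/13 = -12/19
  x_2 = -12/19;  a_2 = 11;  x_3 = (x_2 − 11)/13 = -17/19
Digits: (4, 8, 11).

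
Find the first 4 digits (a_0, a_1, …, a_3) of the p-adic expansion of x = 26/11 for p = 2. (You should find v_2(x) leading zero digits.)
(a_0, …, a_3) = (0, 1, 1, 1)

v_2(26/11) = 1, so a_0 = ... = a_0 = 0. Factor out: x = 2^1 · u with u = 13/11 a unit in ℤ_2. Expand u iteratively via a_{v+i} = u_i mod 2, u_{i+1} = (u_i − a_{v+i})/2:
  u_0 = 13/11;  a_1 = 1;  u_1 = (u_0 − 1)/2 = 1/11
  u_1 = 1/11;  a_2 = 1;  u_2 = (u_1 − 1)/2 = -5/11
  u_2 = -5/11;  a_3 = 1;  u_3 = (u_2 − 1)/2 = -8/11
Digits: (0, 1, 1, 1).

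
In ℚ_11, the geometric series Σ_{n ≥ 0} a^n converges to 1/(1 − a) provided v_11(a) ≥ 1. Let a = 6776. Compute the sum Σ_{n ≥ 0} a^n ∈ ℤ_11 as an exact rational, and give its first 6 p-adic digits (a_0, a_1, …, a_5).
Σ a^n = 1/(1 − a) = -1/6775;  first 6 digits = (1, 0, 1, 5, 1, 10)

v_11(a) = 2 ≥ 1, so the series converges in ℤ_11 to 1/(1 − a) = 1/(1 − 6776) = -1/6775. Expand this rational in ℤ_11: compute digits iteratively via d_i = x_i mod 11, x_{i+1} = (x_i − d_i)/11. The first 6 digits are (1, 0, 1, 5, 1, 10).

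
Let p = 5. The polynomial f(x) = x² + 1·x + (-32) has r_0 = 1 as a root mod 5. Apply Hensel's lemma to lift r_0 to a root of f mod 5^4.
r_3 = 61 (mod 625)

Hensel: r_{i+1} = r_i − f(r_i)·(f′(r_i))^{-1} mod 5^{i+2}, f′(x) = 2x + 1. Iterate:
  r_0 = 1 (mod 5)
  r_1 = 11 (mod 25)
  r_2 = 61 (mod 125)
  r_3 = 61 (mod 625)
Final: r = 61 satisfies f(r) ≡ 0 mod 5^4.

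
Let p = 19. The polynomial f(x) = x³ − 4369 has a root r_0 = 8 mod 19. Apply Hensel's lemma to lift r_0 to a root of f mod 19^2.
r_1 = 312 (mod 361)

Hensel: r_{i+1} = r_i − f(r_i)/f′(r_i) mod 19^{i+2}, where f′(x) = 3x². Iterate:
  r_0 = 8 (mod 19)
  r_1 = 312 (mod 361)
Final: r = 312 with f(r) ≡ 0 mod 19^2.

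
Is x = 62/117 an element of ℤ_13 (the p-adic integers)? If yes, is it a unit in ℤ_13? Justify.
x ∉ ℤ_13 (v_13(x) = -1 < 0)

ℤ_13 = {x ∈ ℚ_13 : v_13(x) ≥ 0} and ℤ_13^× = {x ∈ ℤ_13 : v_13(x) = 0}. Here v_13(62/117) = v_13(num) − v_13(den) = -1; compare against these criteria.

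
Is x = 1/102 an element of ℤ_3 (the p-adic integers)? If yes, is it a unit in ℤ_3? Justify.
x ∉ ℤ_3 (v_3(x) = -1 < 0)

ℤ_3 = {x ∈ ℚ_3 : v_3(x) ≥ 0} and ℤ_3^× = {x ∈ ℤ_3 : v_3(x) = 0}. Here v_3(1/102) = v_3(num) − v_3(den) = -1; compare against these criteria.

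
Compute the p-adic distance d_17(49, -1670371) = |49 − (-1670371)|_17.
d_17(49, -1670371) = 1/83521

Step 1 — x − y = 49 − (-1670371) = 1670420. Step 2 — v_17(1670420) = 4 (factor: 1670420 = (17^4 · 20); the sign does not affect v_p). Step 3 — |x − y|_17 = 17^{-4} = 1/83521.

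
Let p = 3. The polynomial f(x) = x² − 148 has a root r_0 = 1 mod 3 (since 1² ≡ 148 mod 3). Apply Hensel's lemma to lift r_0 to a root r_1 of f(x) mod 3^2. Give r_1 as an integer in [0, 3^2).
r_1 = 7 (mod 9)

Hensel's recurrence: r_{i+1} = r_i − f(r_i)·(f′(r_i))^{-1} mod 3^{i+2}, with f′(x) = 2x. Iterate:
  r_0 = 1 (mod 3)
  r_1 = 7 (mod 9)
Final: r_1 = 7, and one checks f(r_1) ≡ 0 mod 3^2.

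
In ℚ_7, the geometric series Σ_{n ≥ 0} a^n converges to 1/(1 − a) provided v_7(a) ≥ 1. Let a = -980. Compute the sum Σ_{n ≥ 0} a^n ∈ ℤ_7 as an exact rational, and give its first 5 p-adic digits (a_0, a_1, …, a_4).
Σ a^n = 1/(1 − a) = 1/981;  first 5 digits = (1, 0, 1, 4, 0)

v_7(a) = 2 ≥ 1, so the series converges in ℤ_7 to 1/(1 − a) = 1/(1 − (-980)) = 1/981. Expand this rational in ℤ_7: compute digits iteratively via d_i = x_i mod 7, x_{i+1} = (x_i − d_i)/7. The first 5 digits are (1, 0, 1, 4, 0).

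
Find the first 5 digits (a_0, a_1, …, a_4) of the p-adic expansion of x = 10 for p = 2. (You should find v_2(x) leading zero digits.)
(a_0, …, a_4) = (0, 1, 0, 1, 0)

v_2(10) = 1, so a_0 = ... = a_0 = 0. Factor out: x = 2^1 · u with u = 5 a unit in ℤ_2. Expand u iteratively via a_{v+i} = u_i mod 2, u_{i+1} = (u_i − a_{v+i})/2:
  u_0 = 5;  a_1 = 1;  u_1 = (u_0 − 1)/2 = 2
  u_1 = 2;  a_2 = 0;  u_2 = (u_1 − 0)/2 = 1
  u_2 = 1;  a_3 = 1;  u_3 = (u_2 − 1)/2 = 0
  u_3 = 0;  a_4 = 0;  u_4 = (u_3 − 0)/2 = 0
Digits: (0, 1, 0, 1, 0).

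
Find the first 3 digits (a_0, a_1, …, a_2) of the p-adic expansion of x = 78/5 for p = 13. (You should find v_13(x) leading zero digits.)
(a_0, …, a_2) = (0, 9, 2)

v_13(78/5) = 1, so a_0 = ... = a_0 = 0. Factor out: x = 13^1 · u with u = 6/5 a unit in ℤ_13. Expand u iteratively via a_{v+i} = u_i mod 13, u_{i+1} = (u_i − a_{v+i})/13:
  u_0 = 6/5;  a_1 = 9;  u_1 = (u_0 − 9)/13 = -3/5
  u_1 = -3/5;  a_2 = 2;  u_2 = (u_1 − 2)/13 = -1/5
Digits: (0, 9, 2).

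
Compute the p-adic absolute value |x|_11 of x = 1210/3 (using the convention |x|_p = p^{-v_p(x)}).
|1210/3|_11 = 1/121

Step 1 — compute v_11(x) by factoring powers of 11 out of the numerator and denominator: v_11(1210/3) = 2. Step 2 — apply |x|_p = p^{-v_p(x)} = 11^{-2} = 1/121.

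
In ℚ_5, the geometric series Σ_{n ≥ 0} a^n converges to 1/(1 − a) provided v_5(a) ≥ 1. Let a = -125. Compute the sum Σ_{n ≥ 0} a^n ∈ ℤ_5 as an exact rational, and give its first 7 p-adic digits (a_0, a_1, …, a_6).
Σ a^n = 1/(1 − a) = 1/126;  first 7 digits = (1, 0, 0, 4, 4, 4, 0)

v_5(a) = 3 ≥ 1, so the series converges in ℤ_5 to 1/(1 − a) = 1/(1 − (-125)) = 1/126. Expand this rational in ℤ_5: compute digits iteratively via d_i = x_i mod 5, x_{i+1} = (x_i − d_i)/5. The first 7 digits are (1, 0, 0, 4, 4, 4, 0).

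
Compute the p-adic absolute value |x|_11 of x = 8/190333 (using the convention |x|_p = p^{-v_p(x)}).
|8/190333|_11 = 14641

Step 1 — compute v_11(x) by factoring powers of 11 out of the numerator and denominator: v_11(8/190333) = -4. Step 2 — apply |x|_p = p^{-v_p(x)} = 11^{4} = 14641.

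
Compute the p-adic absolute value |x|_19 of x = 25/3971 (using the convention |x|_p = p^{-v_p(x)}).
|25/3971|_19 = 361

Step 1 — compute v_19(x) by factoring powers of 19 out of the numerator and denominator: v_19(25/3971) = -2. Step 2 — apply |x|_p = p^{-v_p(x)} = 19^{2} = 361.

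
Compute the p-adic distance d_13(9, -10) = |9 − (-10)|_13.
d_13(9, -10) = 1

Step 1 — x − y = 9 − (-10) = 19. Step 2 — v_13(19) = 0 (factor: 19 = (13^0 · 19); the sign does not affect v_p). Step 3 — |x − y|_13 = 13^{0} = 1.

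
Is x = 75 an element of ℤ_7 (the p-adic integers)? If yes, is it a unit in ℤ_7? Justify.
x ∈ ℤ_7^× (unit); v_7(x) = 0

ℤ_7 = {x ∈ ℚ_7 : v_7(x) ≥ 0} and ℤ_7^× = {x ∈ ℤ_7 : v_7(x) = 0}. Here v_7(75) = v_7(num) − v_7(den) = 0; compare against these criteria.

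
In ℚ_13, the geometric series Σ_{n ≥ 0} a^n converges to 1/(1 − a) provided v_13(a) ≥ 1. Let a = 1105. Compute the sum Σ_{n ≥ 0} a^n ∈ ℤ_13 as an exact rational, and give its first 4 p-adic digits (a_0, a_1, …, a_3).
Σ a^n = 1/(1 − a) = -1/1104;  first 4 digits = (1, 7, 3, 2)

v_13(a) = 1 ≥ 1, so the series converges in ℤ_13 to 1/(1 − a) = 1/(1 − 1105) = -1/1104. Expand this rational in ℤ_13: compute digits iteratively via d_i = x_i mod 13, x_{i+1} = (x_i − d_i)/13. The first 4 digits are (1, 7, 3, 2).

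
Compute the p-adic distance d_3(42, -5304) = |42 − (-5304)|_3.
d_3(42, -5304) = 1/243

Step 1 — x − y = 42 − (-5304) = 5346. Step 2 — v_3(5346) = 5 (factor: 5346 = (3^5 · 22); the sign does not affect v_p). Step 3 — |x − y|_3 = 3^{-5} = 1/243.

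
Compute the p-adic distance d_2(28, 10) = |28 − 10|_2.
d_2(28, 10) = 1/2

Step 1 — x − y = 28 − 10 = 18. Step 2 — v_2(18) = 1 (factor: 18 = (2^1 · 9); the sign does not affect v_p). Step 3 — |x − y|_2 = 2^{-1} = 1/2.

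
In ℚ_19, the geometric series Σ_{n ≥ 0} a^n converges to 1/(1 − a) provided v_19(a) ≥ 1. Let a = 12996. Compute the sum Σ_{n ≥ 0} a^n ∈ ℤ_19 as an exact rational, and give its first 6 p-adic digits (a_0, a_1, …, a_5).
Σ a^n = 1/(1 − a) = -1/12995;  first 6 digits = (1, 0, 17, 1, 4, 11)

v_19(a) = 2 ≥ 1, so the series converges in ℤ_19 to 1/(1 − a) = 1/(1 − 12996) = -1/12995. Expand this rational in ℤ_19: compute digits iteratively via d_i = x_i mod 19, x_{i+1} = (x_i − d_i)/19. The first 6 digits are (1, 0, 17, 1, 4, 11).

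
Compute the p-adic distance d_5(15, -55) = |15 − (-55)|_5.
d_5(15, -55) = 1/5

Step 1 — x − y = 15 − (-55) = 70. Step 2 — v_5(70) = 1 (factor: 70 = (5^1 · 14); the sign does not affect v_p). Step 3 — |x − y|_5 = 5^{-1} = 1/5.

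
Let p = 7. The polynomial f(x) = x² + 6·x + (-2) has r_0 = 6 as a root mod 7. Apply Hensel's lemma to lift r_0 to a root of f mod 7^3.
r_2 = 209 (mod 343)

Hensel: r_{i+1} = r_i − f(r_i)·(f′(r_i))^{-1} mod 7^{i+2}, f′(x) = 2x + 6. Iterate:
  r_0 = 6 (mod 7)
  r_1 = 13 (mod 49)
  r_2 = 209 (mod 343)
Final: r = 209 satisfies f(r) ≡ 0 mod 7^3.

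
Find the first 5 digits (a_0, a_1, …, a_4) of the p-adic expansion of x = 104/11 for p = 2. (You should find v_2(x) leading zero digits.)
(a_0, …, a_4) = (0, 0, 0, 1, 1)

v_2(104/11) = 3, so a_0 = ... = a_2 = 0. Factor out: x = 2^3 · u with u = 13/11 a unit in ℤ_2. Expand u iteratively via a_{v+i} = u_i mod 2, u_{i+1} = (u_i − a_{v+i})/2:
  u_0 = 13/11;  a_3 = 1;  u_1 = (u_0 − 1)/2 = 1/11
  u_1 = 1/11;  a_4 = 1;  u_2 = (u_1 − 1)/2 = -5/11
Digits: (0, 0, 0, 1, 1).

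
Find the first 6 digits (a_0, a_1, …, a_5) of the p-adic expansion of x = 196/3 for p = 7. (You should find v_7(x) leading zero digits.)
(a_0, …, a_5) = (0, 0, 6, 4, 4, 4)

v_7(196/3) = 2, so a_0 = ... = a_1 = 0. Factor out: x = 7^2 · u with u = 4/3 a unit in ℤ_7. Expand u iteratively via a_{v+i} = u_i mod 7, u_{i+1} = (u_i − a_{v+i})/7:
  u_0 = 4/3;  a_2 = 6;  u_1 = (u_0 − 6)/7 = -2/3
  u_1 = -2/3;  a_3 = 4;  u_2 = (u_1 − 4)/7 = -2/3
  u_2 = -2/3;  a_4 = 4;  u_3 = (u_2 − 4)/7 = -2/3
  u_3 = -2/3;  a_5 = 4;  u_4 = (u_3 − 4)/7 = -2/3
Digits: (0, 0, 6, 4, 4, 4).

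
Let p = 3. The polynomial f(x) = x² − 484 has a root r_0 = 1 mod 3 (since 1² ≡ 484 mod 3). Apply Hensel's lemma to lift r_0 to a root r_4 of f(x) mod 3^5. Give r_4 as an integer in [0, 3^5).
r_4 = 22 (mod 243)

Hensel's recurrence: r_{i+1} = r_i − f(r_i)·(f′(r_i))^{-1} mod 3^{i+2}, with f′(x) = 2x. Iterate:
  r_0 = 1 (mod 3)
  r_1 = 4 (mod 9)
  r_2 = 22 (mod 27)
  r_3 = 22 (mod 81)
  r_4 = 22 (mod 243)
Final: r_4 = 22, and one checks f(r_4) ≡ 0 mod 3^5.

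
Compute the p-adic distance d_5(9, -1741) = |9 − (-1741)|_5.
d_5(9, -1741) = 1/125

Step 1 — x − y = 9 − (-1741) = 1750. Step 2 — v_5(1750) = 3 (factor: 1750 = (5^3 · 14); the sign does not affect v_p). Step 3 — |x − y|_5 = 5^{-3} = 1/125.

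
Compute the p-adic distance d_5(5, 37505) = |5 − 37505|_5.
d_5(5, 37505) = 1/3125

Step 1 — x − y = 5 − 37505 = -37500. Step 2 — v_5(-37500) = 5 (factor: -37500 = −(5^5 · 12); the sign does not affect v_p). Step 3 — |x − y|_5 = 5^{-5} = 1/3125.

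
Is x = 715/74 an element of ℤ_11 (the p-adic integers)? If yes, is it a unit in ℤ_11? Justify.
x ∈ ℤ_11 but not a unit; v_11(x) = 1 > 0

ℤ_11 = {x ∈ ℚ_11 : v_11(x) ≥ 0} and ℤ_11^× = {x ∈ ℤ_11 : v_11(x) = 0}. Here v_11(715/74) = v_11(num) − v_11(den) = 1; compare against these criteria.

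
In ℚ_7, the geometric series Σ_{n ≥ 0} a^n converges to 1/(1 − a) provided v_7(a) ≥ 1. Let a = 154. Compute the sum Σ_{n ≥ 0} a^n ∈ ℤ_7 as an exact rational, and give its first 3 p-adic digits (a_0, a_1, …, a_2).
Σ a^n = 1/(1 − a) = -1/153;  first 3 digits = (1, 1, 4)

v_7(a) = 1 ≥ 1, so the series converges in ℤ_7 to 1/(1 − a) = 1/(1 − 154) = -1/153. Expand this rational in ℤ_7: compute digits iteratively via d_i = x_i mod 7, x_{i+1} = (x_i − d_i)/7. The first 3 digits are (1, 1, 4).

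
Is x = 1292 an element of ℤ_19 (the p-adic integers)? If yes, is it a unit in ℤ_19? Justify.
x ∈ ℤ_19 but not a unit; v_19(x) = 1 > 0

ℤ_19 = {x ∈ ℚ_19 : v_19(x) ≥ 0} and ℤ_19^× = {x ∈ ℤ_19 : v_19(x) = 0}. Here v_19(1292) = v_19(num) − v_19(den) = 1; compare against these criteria.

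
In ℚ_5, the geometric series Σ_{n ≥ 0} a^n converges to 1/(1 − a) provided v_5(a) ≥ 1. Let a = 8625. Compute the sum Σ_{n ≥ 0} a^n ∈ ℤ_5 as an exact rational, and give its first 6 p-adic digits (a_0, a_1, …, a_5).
Σ a^n = 1/(1 − a) = -1/8624;  first 6 digits = (1, 0, 0, 4, 3, 2)

v_5(a) = 3 ≥ 1, so the series converges in ℤ_5 to 1/(1 − a) = 1/(1 − 8625) = -1/8624. Expand this rational in ℤ_5: compute digits iteratively via d_i = x_i mod 5, x_{i+1} = (x_i − d_i)/5. The first 6 digits are (1, 0, 0, 4, 3, 2).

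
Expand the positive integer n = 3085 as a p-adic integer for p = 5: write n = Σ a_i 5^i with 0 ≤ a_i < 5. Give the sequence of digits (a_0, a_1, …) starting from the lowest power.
(a_0, a_1, …) = (0, 2, 3, 4, 4)

Repeated division by 5 gives the digits low-to-high: 3085 = 2·5^1 + 3·5^2 + 4·5^3 + 4·5^4. Digit sequence: (0, 2, 3, 4, 4).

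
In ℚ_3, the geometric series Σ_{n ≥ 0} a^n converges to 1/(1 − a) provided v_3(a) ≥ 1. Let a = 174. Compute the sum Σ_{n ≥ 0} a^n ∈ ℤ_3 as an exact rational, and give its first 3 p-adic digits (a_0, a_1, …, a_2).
Σ a^n = 1/(1 − a) = -1/173;  first 3 digits = (1, 1, 2)

v_3(a) = 1 ≥ 1, so the series converges in ℤ_3 to 1/(1 − a) = 1/(1 − 174) = -1/173. Expand this rational in ℤ_3: compute digits iteratively via d_i = x_i mod 3, x_{i+1} = (x_i − d_i)/3. The first 3 digits are (1, 1, 2).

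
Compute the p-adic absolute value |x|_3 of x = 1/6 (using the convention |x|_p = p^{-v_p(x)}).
|1/6|_3 = 3

Step 1 — compute v_3(x) by factoring powers of 3 out of the numerator and denominator: v_3(1/6) = -1. Step 2 — apply |x|_p = p^{-v_p(x)} = 3^{1} = 3.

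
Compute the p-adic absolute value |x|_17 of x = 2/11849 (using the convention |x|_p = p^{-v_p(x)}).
|2/11849|_17 = 289

Step 1 — compute v_17(x) by factoring powers of 17 out of the numerator and denominator: v_17(2/11849) = -2. Step 2 — apply |x|_p = p^{-v_p(x)} = 17^{2} = 289.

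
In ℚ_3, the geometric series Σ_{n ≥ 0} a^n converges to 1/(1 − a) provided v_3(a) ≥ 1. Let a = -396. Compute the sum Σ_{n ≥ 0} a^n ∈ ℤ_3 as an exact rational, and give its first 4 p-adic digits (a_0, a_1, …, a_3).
Σ a^n = 1/(1 − a) = 1/397;  first 4 digits = (1, 0, 1, 0)

v_3(a) = 2 ≥ 1, so the series converges in ℤ_3 to 1/(1 − a) = 1/(1 − (-396)) = 1/397. Expand this rational in ℤ_3: compute digits iteratively via d_i = x_i mod 3, x_{i+1} = (x_i − d_i)/3. The first 4 digits are (1, 0, 1, 0).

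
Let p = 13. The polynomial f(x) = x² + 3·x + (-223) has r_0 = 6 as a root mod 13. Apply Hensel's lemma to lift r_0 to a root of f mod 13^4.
r_3 = 20962 (mod 28561)

Hensel: r_{i+1} = r_i − f(r_i)·(f′(r_i))^{-1} mod 13^{i+2}, f′(x) = 2x + 3. Iterate:
  r_0 = 6 (mod 13)
  r_1 = 6 (mod 169)
  r_2 = 1189 (mod 2197)
  r_3 = 20962 (mod 28561)
Final: r = 20962 satisfies f(r) ≡ 0 mod 13^4.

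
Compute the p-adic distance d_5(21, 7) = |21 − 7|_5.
d_5(21, 7) = 1

Step 1 — x − y = 21 − 7 = 14. Step 2 — v_5(14) = 0 (factor: 14 = (5^0 · 14); the sign does not affect v_p). Step 3 — |x − y|_5 = 5^{0} = 1.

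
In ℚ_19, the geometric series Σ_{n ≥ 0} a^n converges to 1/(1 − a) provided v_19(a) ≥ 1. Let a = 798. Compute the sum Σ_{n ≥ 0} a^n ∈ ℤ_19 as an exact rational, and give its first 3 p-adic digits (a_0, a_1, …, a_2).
Σ a^n = 1/(1 − a) = -1/797;  first 3 digits = (1, 4, 18)

v_19(a) = 1 ≥ 1, so the series converges in ℤ_19 to 1/(1 − a) = 1/(1 − 798) = -1/797. Expand this rational in ℤ_19: compute digits iteratively via d_i = x_i mod 19, x_{i+1} = (x_i − d_i)/19. The first 3 digits are (1, 4, 18).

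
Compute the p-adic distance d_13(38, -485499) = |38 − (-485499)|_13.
d_13(38, -485499) = 1/28561

Step 1 — x − y = 38 − (-485499) = 485537. Step 2 — v_13(485537) = 4 (factor: 485537 = (13^4 · 17); the sign does not affect v_p). Step 3 — |x − y|_13 = 13^{-4} = 1/28561.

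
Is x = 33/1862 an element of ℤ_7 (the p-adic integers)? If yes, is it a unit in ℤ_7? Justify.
x ∉ ℤ_7 (v_7(x) = -2 < 0)

ℤ_7 = {x ∈ ℚ_7 : v_7(x) ≥ 0} and ℤ_7^× = {x ∈ ℤ_7 : v_7(x) = 0}. Here v_7(33/1862) = v_7(num) − v_7(den) = -2; compare against these criteria.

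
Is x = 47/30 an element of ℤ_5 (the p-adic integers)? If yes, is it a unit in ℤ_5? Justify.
x ∉ ℤ_5 (v_5(x) = -1 < 0)

ℤ_5 = {x ∈ ℚ_5 : v_5(x) ≥ 0} and ℤ_5^× = {x ∈ ℤ_5 : v_5(x) = 0}. Here v_5(47/30) = v_5(num) − v_5(den) = -1; compare against these criteria.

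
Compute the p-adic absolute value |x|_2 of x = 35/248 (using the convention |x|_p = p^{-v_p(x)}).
|35/248|_2 = 8

Step 1 — compute v_2(x) by factoring powers of 2 out of the numerator and denominator: v_2(35/248) = -3. Step 2 — apply |x|_p = p^{-v_p(x)} = 2^{3} = 8.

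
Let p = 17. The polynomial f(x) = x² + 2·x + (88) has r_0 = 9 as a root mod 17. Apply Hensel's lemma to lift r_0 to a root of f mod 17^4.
r_3 = 37035 (mod 83521)

Hensel: r_{i+1} = r_i − f(r_i)·(f′(r_i))^{-1} mod 17^{i+2}, f′(x) = 2x + 2. Iterate:
  r_0 = 9 (mod 17)
  r_1 = 43 (mod 289)
  r_2 = 2644 (mod 4913)
  r_3 = 37035 (mod 83521)
Final: r = 37035 satisfies f(r) ≡ 0 mod 17^4.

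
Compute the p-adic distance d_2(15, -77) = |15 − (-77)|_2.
d_2(15, -77) = 1/4

Step 1 — x − y = 15 − (-77) = 92. Step 2 — v_2(92) = 2 (factor: 92 = (2^2 · 23); the sign does not affect v_p). Step 3 — |x − y|_2 = 2^{-2} = 1/4.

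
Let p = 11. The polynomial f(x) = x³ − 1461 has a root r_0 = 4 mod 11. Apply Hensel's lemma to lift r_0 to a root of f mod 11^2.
r_1 = 81 (mod 121)

Hensel: r_{i+1} = r_i − f(r_i)/f′(r_i) mod 11^{i+2}, where f′(x) = 3x². Iterate:
  r_0 = 4 (mod 11)
  r_1 = 81 (mod 121)
Final: r = 81 with f(r) ≡ 0 mod 11^2.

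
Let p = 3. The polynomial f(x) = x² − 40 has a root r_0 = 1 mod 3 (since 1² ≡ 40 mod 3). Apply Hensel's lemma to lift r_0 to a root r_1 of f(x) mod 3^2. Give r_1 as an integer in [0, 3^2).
r_1 = 7 (mod 9)

Hensel's recurrence: r_{i+1} = r_i − f(r_i)·(f′(r_i))^{-1} mod 3^{i+2}, with f′(x) = 2x. Iterate:
  r_0 = 1 (mod 3)
  r_1 = 7 (mod 9)
Final: r_1 = 7, and one checks f(r_1) ≡ 0 mod 3^2.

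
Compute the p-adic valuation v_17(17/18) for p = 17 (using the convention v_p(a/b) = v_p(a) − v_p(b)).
v_17(17/18) = 1

Factor powers of 17 from the numerator and denominator of the reduced fraction: 17 = 17^1 · 1 and 18 = 17^0 · 18. Apply v_p(a/b) = v_p(a) − v_p(b): v_17(17/18) = 1 − 0 = 1.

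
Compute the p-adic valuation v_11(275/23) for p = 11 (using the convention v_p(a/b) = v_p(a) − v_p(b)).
v_11(275/23) = 1

Factor powers of 11 from the numerator and denominator of the reduced fraction: 275 = 11^1 · 25 and 23 = 11^0 · 23. Apply v_p(a/b) = v_p(a) − v_p(b): v_11(275/23) = 1 − 0 = 1.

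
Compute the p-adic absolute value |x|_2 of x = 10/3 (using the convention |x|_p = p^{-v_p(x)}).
|10/3|_2 = 1/2

Step 1 — compute v_2(x) by factoring powers of 2 out of the numerator and denominator: v_2(10/3) = 1. Step 2 — apply |x|_p = p^{-v_p(x)} = 2^{-1} = 1/2.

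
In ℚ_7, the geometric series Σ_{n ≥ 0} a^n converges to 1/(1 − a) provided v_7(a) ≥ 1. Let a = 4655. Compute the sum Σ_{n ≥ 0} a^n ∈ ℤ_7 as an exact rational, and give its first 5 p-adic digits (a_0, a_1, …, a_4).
Σ a^n = 1/(1 − a) = -1/4654;  first 5 digits = (1, 0, 4, 6, 3)

v_7(a) = 2 ≥ 1, so the series converges in ℤ_7 to 1/(1 − a) = 1/(1 − 4655) = -1/4654. Expand this rational in ℤ_7: compute digits iteratively via d_i = x_i mod 7, x_{i+1} = (x_i − d_i)/7. The first 5 digits are (1, 0, 4, 6, 3).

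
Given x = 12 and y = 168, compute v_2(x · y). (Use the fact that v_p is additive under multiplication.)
v_2(2016) = 5

v_p(x) = 2 (factor: 12 = 2^2 · 3); v_p(y) = 3 (factor: 168 = 2^3 · 21). Additivity: v_p(xy) = v_p(x) + v_p(y) = 2 + 3 = 5. (Direct check: xy = 2016 = 2^5 · (63).)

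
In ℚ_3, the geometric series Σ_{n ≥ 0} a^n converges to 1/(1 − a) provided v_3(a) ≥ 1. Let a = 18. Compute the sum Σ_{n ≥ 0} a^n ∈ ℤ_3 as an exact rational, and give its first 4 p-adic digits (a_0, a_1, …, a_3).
Σ a^n = 1/(1 − a) = -1/17;  first 4 digits = (1, 0, 2, 0)

v_3(a) = 2 ≥ 1, so the series converges in ℤ_3 to 1/(1 − a) = 1/(1 − 18) = -1/17. Expand this rational in ℤ_3: compute digits iteratively via d_i = x_i mod 3, x_{i+1} = (x_i − d_i)/3. The first 4 digits are (1, 0, 2, 0).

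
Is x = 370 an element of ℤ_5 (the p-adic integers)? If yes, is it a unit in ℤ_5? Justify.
x ∈ ℤ_5 but not a unit; v_5(x) = 1 > 0

ℤ_5 = {x ∈ ℚ_5 : v_5(x) ≥ 0} and ℤ_5^× = {x ∈ ℤ_5 : v_5(x) = 0}. Here v_5(370) = v_5(num) − v_5(den) = 1; compare against these criteria.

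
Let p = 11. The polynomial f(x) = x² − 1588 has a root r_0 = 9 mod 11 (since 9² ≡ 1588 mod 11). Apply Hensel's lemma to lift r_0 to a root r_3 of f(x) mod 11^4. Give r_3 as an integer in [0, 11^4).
r_3 = 6862 (mod 14641)

Hensel's recurrence: r_{i+1} = r_i − f(r_i)·(f′(r_i))^{-1} mod 11^{i+2}, with f′(x) = 2x. Iterate:
  r_0 = 9 (mod 11)
  r_1 = 86 (mod 121)
  r_2 = 207 (mod 1331)
  r_3 = 6862 (mod 14641)
Final: r_3 = 6862, and one checks f(r_3) ≡ 0 mod 11^4.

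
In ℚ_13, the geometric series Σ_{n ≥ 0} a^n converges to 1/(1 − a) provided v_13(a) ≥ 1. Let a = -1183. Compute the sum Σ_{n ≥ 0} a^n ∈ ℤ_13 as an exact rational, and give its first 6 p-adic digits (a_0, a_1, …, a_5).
Σ a^n = 1/(1 − a) = 1/1184;  first 6 digits = (1, 0, 6, 12, 9, 3)

v_13(a) = 2 ≥ 1, so the series converges in ℤ_13 to 1/(1 − a) = 1/(1 − (-1183)) = 1/1184. Expand this rational in ℤ_13: compute digits iteratively via d_i = x_i mod 13, x_{i+1} = (x_i − d_i)/13. The first 6 digits are (1, 0, 6, 12, 9, 3).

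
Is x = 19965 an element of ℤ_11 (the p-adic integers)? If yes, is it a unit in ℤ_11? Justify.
x ∈ ℤ_11 but not a unit; v_11(x) = 3 > 0

ℤ_11 = {x ∈ ℚ_11 : v_11(x) ≥ 0} and ℤ_11^× = {x ∈ ℤ_11 : v_11(x) = 0}. Here v_11(19965) = v_11(num) − v_11(den) = 3; compare against these criteria.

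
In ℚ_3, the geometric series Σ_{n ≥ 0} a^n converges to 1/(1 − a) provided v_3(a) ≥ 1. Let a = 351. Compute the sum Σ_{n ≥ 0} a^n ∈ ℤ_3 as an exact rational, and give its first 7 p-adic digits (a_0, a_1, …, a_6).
Σ a^n = 1/(1 − a) = -1/350;  first 7 digits = (1, 0, 0, 1, 1, 1, 1)

v_3(a) = 3 ≥ 1, so the series converges in ℤ_3 to 1/(1 − a) = 1/(1 − 351) = -1/350. Expand this rational in ℤ_3: compute digits iteratively via d_i = x_i mod 3, x_{i+1} = (x_i − d_i)/3. The first 7 digits are (1, 0, 0, 1, 1, 1, 1).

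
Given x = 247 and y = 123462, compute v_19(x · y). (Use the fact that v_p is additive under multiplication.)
v_19(30495114) = 4

v_p(x) = 1 (factor: 247 = 19^1 · 13); v_p(y) = 3 (factor: 123462 = 19^3 · 18). Additivity: v_p(xy) = v_p(x) + v_p(y) = 1 + 3 = 4. (Direct check: xy = 30495114 = 19^4 · (234).)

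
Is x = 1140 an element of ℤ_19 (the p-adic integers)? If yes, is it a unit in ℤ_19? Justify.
x ∈ ℤ_19 but not a unit; v_19(x) = 1 > 0

ℤ_19 = {x ∈ ℚ_19 : v_19(x) ≥ 0} and ℤ_19^× = {x ∈ ℤ_19 : v_19(x) = 0}. Here v_19(1140) = v_19(num) − v_19(den) = 1; compare against these criteria.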